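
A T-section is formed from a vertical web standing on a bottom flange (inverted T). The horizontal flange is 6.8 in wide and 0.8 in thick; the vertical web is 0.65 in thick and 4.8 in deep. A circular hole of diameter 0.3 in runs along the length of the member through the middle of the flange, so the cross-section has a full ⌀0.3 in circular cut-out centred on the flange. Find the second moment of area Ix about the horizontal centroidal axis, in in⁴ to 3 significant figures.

Split into non-overlapping primitives; take the origin at the lower-left of the bounding box.
Flange: 6.8 × 0.8, A = 5.44 in², y = 0.4 in, Ī = 0.29013 in⁴.
Web: 0.65 × 4.8, A = 3.12 in², y = 3.2 in, Ī = 5.9904 in⁴.
Hole (subtracted): ⌀0.3, A = 0.070686 in², y = 0.4 in, Ī = 0.00039761 in⁴.
Centroid: ȳ = ΣA·y / ΣA = 1.4291 in.
Transfer each piece to the horizontal centroidal axis using Ī + A·d² with d = y − 1.4291:
  flange: d = -1.0291 in → contributes +6.0509 in⁴
  web: d = 1.7709 in → contributes +15.775 in⁴
  hole: d = -1.0291 in → contributes −0.075251 in⁴
Total I = 21.751 in⁴.

Ix ≈ 21.8 in⁴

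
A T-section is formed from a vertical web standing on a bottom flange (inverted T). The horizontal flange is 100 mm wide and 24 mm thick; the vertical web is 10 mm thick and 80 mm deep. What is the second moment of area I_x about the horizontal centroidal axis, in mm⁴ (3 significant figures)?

Break the section into simple shapes (no overlaps), measuring from the bottom-left corner of the bounding box.
Flange: 100 × 24, A = 2 400 mm², y = 12 mm, Ī = 115 200 mm⁴.
Web: 10 × 80, A = 800 mm², y = 64 mm, Ī = 426 667 mm⁴.
Centroid: ȳ = ΣA·y / ΣA = 25 mm.
Transfer each piece to the horizontal centroidal axis using Ī + A·d² with d = y − 25:
  flange: d = -13 mm → contributes +520 800 mm⁴
  web: d = 39 mm → contributes +1 643 467 mm⁴
Total I = 2 164 267 mm⁴.

I_x ≈ 2.16 × 10⁶ mm⁴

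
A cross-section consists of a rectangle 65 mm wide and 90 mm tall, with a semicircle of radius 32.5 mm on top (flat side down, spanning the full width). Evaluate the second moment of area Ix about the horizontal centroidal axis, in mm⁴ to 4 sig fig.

Ix ≈ 8.539 × 10⁶ mm⁴

Break the section into simple shapes (no overlaps), measuring from the bottom-left corner of the bounding box.
Rectangular body: 65 × 90, A = 5 850 mm², y = 45 mm, Ī = 3 948 750 mm⁴.
Semicircular cap: semicircle r = 32.5, A = 1659.15 mm², y = 103.793 mm, Ī = 122 452 mm⁴.
Centroid: ȳ = ΣA·y / ΣA = 57.9905 mm.
Transfer each piece to the horizontal centroidal axis using Ī + A·d² with d = y − 57.9905:
  rectangular body: d = -12.9905 mm → contributes +4 935 949 mm⁴
  semicircular cap: d = 45.803 mm → contributes +3 603 211 mm⁴
Total I = 8 539 160 mm⁴.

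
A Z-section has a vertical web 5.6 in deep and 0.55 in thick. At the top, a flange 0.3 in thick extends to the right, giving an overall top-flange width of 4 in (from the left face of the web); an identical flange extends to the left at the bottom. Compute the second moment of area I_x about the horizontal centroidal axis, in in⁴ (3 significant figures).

I_x ≈ 22.6 in⁴

Decompose the section into non-overlapping parts with the origin at the bottom-left of its bounding rectangle.
Web: 0.55 × 5.6, A = 3.08 in², y = 2.8 in, Ī = 8.0491 in⁴.
Top flange (beyond web): 3.45 × 0.3, A = 1.035 in², y = 5.45 in, Ī = 0.0077625 in⁴.
Bottom flange (beyond web): 3.45 × 0.3, A = 1.035 in², y = 0.15 in, Ī = 0.0077625 in⁴.
Centroid: ȳ = ΣA·y / ΣA = 2.8 in.
Transfer each piece to the horizontal centroidal axis using Ī + A·d² with d = y − 2.8:
  web: d = 0 in → contributes +8.0491 in⁴
  top flange (beyond web): d = 2.65 in → contributes +7.2761 in⁴
  bottom flange (beyond web): d = -2.65 in → contributes +7.2761 in⁴
Total I = 22.601 in⁴.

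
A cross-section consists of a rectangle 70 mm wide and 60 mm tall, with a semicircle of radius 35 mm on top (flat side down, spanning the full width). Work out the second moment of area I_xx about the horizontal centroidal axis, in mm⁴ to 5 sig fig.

I_xx ≈ 4.0797 × 10⁶ mm⁴

Decompose the section into non-overlapping parts with the origin at the bottom-left of its bounding rectangle.
Rectangular body: 70 × 60, A = 4 200 mm², y = 30 mm, Ī = 1 260 000 mm⁴.
Semicircular cap: semicircle r = 35, A = 1924.226 mm², y = 74.85446 mm, Ī = 164 704 mm⁴.
Centroid: ȳ = ΣA·y / ΣA = 44.09323 mm.
Transfer each piece to the horizontal centroidal axis using Ī + A·d² with d = y − 44.09323:
  rectangular body: d = -14.09323 mm → contributes +2 094 200 mm⁴
  semicircular cap: d = 30.76123 mm → contributes +1 985 509 mm⁴
Total I = 4 079 709 mm⁴.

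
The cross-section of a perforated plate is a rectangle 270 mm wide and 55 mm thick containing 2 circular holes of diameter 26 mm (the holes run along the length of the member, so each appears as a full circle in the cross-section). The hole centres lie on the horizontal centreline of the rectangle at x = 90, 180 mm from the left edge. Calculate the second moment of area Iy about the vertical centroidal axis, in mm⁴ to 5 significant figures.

Iy ≈ 8.8019 × 10⁷ mm⁴

Treat the section as a set of non-overlapping primitives; coordinates are from the bounding-box lower-left.
Plate: 270 × 55, A = 14 850 mm², x = 135 mm, Ī = 90 213 750 mm⁴.
Hole 1 (subtracted): ⌀26, A = 530.9292 mm², x = 90 mm, Ī = 22431.76 mm⁴.
Hole 2 (subtracted): ⌀26, A = 530.9292 mm², x = 180 mm, Ī = 22431.76 mm⁴.
By symmetry the centroid is at mid-width, x̄ = 135 mm.
Transfer each piece to the vertical centroidal axis using Ī + A·d² with d = x − 135:
  plate: d = 0 mm → contributes +90 213 750 mm⁴
  hole 1: d = -45 mm → contributes −1 097 563 mm⁴
  hole 2: d = 45 mm → contributes −1 097 563 mm⁴
Total I = 88 018 623 mm⁴.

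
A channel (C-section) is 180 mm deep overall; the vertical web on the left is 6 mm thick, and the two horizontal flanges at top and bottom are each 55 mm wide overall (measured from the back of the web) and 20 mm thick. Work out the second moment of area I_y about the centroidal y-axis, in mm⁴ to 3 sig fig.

Treat the section as a set of non-overlapping primitives; coordinates are from the bounding-box lower-left.
Web: 6 × 180, A = 1 080 mm², x = 3 mm, Ī = 3 240 mm⁴.
Top flange (beyond web): 49 × 20, A = 980 mm², x = 30.5 mm, Ī = 196 082 mm⁴.
Bottom flange (beyond web): 49 × 20, A = 980 mm², x = 30.5 mm, Ī = 196 082 mm⁴.
Centroid: x̄ = ΣA·x / ΣA = 20.73 mm.
Transfer each piece to the centroidal y-axis using Ī + A·d² with d = x − 20.73:
  web: d = -17.73 mm → contributes +342 751 mm⁴
  top flange (beyond web): d = 9.7697 mm → contributes +289 620 mm⁴
  bottom flange (beyond web): d = 9.7697 mm → contributes +289 620 mm⁴
Total I = 921 992 mm⁴.

I_y ≈ 9.22 × 10⁵ mm⁴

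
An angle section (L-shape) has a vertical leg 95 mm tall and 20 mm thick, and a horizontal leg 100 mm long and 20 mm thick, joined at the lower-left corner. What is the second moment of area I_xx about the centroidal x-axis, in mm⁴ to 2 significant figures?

I_xx ≈ 2.7 × 10⁶ mm⁴

Treat the section as a set of non-overlapping primitives; coordinates are from the bounding-box lower-left.
Vertical leg: 20 × 95, A = 1 900 mm², y = 47.5 mm, Ī = 1 428 958 mm⁴.
Horizontal leg (remainder): 80 × 20, A = 1 600 mm², y = 10 mm, Ī = 53 333 mm⁴.
Centroid: ȳ = ΣA·y / ΣA = 30.36 mm.
Transfer each piece to the centroidal x-axis using Ī + A·d² with d = y − 30.36:
  vertical leg: d = 17.14 mm → contributes +1 987 326 mm⁴
  horizontal leg (remainder): d = -20.36 mm → contributes +716 395 mm⁴
Total I = 2 703 720 mm⁴.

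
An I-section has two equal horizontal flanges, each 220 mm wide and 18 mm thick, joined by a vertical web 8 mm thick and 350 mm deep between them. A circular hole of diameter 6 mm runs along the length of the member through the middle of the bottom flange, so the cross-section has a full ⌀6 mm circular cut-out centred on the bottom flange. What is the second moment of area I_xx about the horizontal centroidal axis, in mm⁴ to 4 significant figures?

I_xx ≈ 2.960 × 10⁸ mm⁴

Break the section into simple shapes (no overlaps), measuring from the bottom-left corner of the bounding box.
Bottom flange: 220 × 18, A = 3 960 mm², y = 9 mm, Ī = 106 920 mm⁴.
Web: 8 × 350, A = 2 800 mm², y = 193 mm, Ī = 28 583 333 mm⁴.
Top flange: 220 × 18, A = 3 960 mm², y = 377 mm, Ī = 106 920 mm⁴.
Hole (subtracted): ⌀6, A = 28.2743 mm², y = 9 mm, Ī = 63.6173 mm⁴.
Centroid: ȳ = ΣA·y / ΣA = 193.487 mm.
Transfer each piece to the horizontal centroidal axis using Ī + A·d² with d = y − 193.487:
  bottom flange: d = -184.487 mm → contributes +134 886 714 mm⁴
  web: d = -0.486589 mm → contributes +28 583 996 mm⁴
  top flange: d = 183.513 mm → contributes +133 468 521 mm⁴
  hole: d = -184.487 mm → contributes −962 389 mm⁴
Total I = 295 976 842 mm⁴.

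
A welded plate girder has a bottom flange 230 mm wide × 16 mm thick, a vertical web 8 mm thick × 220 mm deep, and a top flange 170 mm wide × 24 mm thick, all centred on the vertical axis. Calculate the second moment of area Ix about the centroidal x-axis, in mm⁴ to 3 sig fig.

Ix ≈ 1.19 × 10⁸ mm⁴

Treat the section as a set of non-overlapping primitives; coordinates are from the bounding-box lower-left.
Bottom plate: 230 × 16, A = 3 680 mm², y = 8 mm, Ī = 78 507 mm⁴.
Web plate: 8 × 220, A = 1 760 mm², y = 126 mm, Ī = 7 098 667 mm⁴.
Top plate: 170 × 24, A = 4 080 mm², y = 248 mm, Ī = 195 840 mm⁴.
Centroid: ȳ = ΣA·y / ΣA = 132.67 mm.
Transfer each piece to the centroidal x-axis using Ī + A·d² with d = y − 132.67:
  bottom plate: d = -124.67 mm → contributes +57 277 389 mm⁴
  web plate: d = -6.6723 mm → contributes +7 177 020 mm⁴
  top plate: d = 115.33 mm → contributes +54 461 821 mm⁴
Total I = 118 916 231 mm⁴.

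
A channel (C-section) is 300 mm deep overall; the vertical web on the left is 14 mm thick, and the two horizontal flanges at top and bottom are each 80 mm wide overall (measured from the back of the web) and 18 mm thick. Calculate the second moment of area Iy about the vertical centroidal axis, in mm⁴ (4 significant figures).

Decompose the section into non-overlapping parts with the origin at the bottom-left of its bounding rectangle.
Web: 14 × 300, A = 4 200 mm², x = 7 mm, Ī = 68 600 mm⁴.
Top flange (beyond web): 66 × 18, A = 1 188 mm², x = 47 mm, Ī = 431 244 mm⁴.
Bottom flange (beyond web): 66 × 18, A = 1 188 mm², x = 47 mm, Ī = 431 244 mm⁴.
Centroid: x̄ = ΣA·x / ΣA = 21.4526 mm.
Transfer each piece to the vertical centroidal axis using Ī + A·d² with d = x − 21.4526:
  web: d = -14.4526 mm → contributes +945 881 mm⁴
  top flange (beyond web): d = 25.5474 mm → contributes +1 206 618 mm⁴
  bottom flange (beyond web): d = 25.5474 mm → contributes +1 206 618 mm⁴
Total I = 3 359 117 mm⁴.

Iy ≈ 3.359 × 10⁶ mm⁴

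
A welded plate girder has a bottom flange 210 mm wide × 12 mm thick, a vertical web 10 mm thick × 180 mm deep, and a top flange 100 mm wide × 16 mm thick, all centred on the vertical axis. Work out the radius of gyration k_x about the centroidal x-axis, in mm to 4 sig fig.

k_x ≈ 84.52 mm

Treat the section as a set of non-overlapping primitives; coordinates are from the bounding-box lower-left.
Bottom plate: 210 × 12, A = 2 520 mm², y = 6 mm, Ī = 30 240 mm⁴.
Web plate: 10 × 180, A = 1 800 mm², y = 102 mm, Ī = 4 860 000 mm⁴.
Top plate: 100 × 16, A = 1 600 mm², y = 200 mm, Ī = 34133.3 mm⁴.
Centroid: ȳ = ΣA·y / ΣA = 87.6216 mm.
Transfer each piece to the centroidal x-axis using Ī + A·d² with d = y − 87.6216:
  bottom plate: d = -81.6216 mm → contributes +16 818 705 mm⁴
  web plate: d = 14.3784 mm → contributes +5 232 128 mm⁴
  top plate: d = 112.378 mm → contributes +20 240 373 mm⁴
Total I = 42 291 206 mm⁴.
Radius of gyration: k = √(I/A) = √(42 291 206 / 5 920) = 84.5209 mm.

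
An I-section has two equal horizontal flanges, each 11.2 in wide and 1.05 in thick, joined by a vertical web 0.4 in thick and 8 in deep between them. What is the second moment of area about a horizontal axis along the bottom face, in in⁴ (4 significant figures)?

Break the section into simple shapes (no overlaps), measuring from the bottom-left corner of the bounding box.
Bottom flange: 11.2 × 1.05, A = 11.76 in², y = 0.525 in, Ī = 1.08045 in⁴.
Web: 0.4 × 8, A = 3.2 in², y = 5.05 in, Ī = 17.0667 in⁴.
Top flange: 11.2 × 1.05, A = 11.76 in², y = 9.575 in, Ī = 1.08045 in⁴.
Transfer each piece to the base of the section using Ī + A·d² with d = y − 0:
  bottom flange: d = 0.525 in → contributes +4.3218 in⁴
  web: d = 5.05 in → contributes +98.6747 in⁴
  top flange: d = 9.575 in → contributes +1079.24 in⁴
Total I = 1182.24 in⁴.

I_base ≈ 1182 in⁴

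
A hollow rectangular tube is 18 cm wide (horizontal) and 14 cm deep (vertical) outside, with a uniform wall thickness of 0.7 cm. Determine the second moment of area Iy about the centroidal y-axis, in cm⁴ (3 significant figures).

Iy ≈ 2000 cm⁴

Break the section into simple shapes (no overlaps), measuring from the bottom-left corner of the bounding box.
Outer rectangle: 18 × 14, A = 252 cm², x = 9 cm, Ī = 6 804 cm⁴.
Inner void (subtracted): 16.6 × 12.6, A = 209.16 cm², x = 9 cm, Ī = 4 803 cm⁴.
By symmetry the centroid is at mid-width, x̄ = 9 cm.
All pieces are centred on the centroidal y-axis, so I = ΣĪ (holes subtracted) = 2 001 cm⁴.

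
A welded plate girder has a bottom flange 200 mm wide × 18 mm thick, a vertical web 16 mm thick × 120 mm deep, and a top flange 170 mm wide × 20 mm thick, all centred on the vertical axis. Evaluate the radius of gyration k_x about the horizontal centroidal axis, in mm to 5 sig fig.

Split into non-overlapping primitives; take the origin at the lower-left of the bounding box.
Bottom plate: 200 × 18, A = 3 600 mm², y = 9 mm, Ī = 97 200 mm⁴.
Web plate: 16 × 120, A = 1 920 mm², y = 78 mm, Ī = 2 304 000 mm⁴.
Top plate: 170 × 20, A = 3 400 mm², y = 148 mm, Ī = 113333.3 mm⁴.
Centroid: ȳ = ΣA·y / ΣA = 76.83408 mm.
Transfer each piece to the horizontal centroidal axis using Ī + A·d² with d = y − 76.83408:
  bottom plate: d = -67.83408 mm → contributes +16 662 465 mm⁴
  web plate: d = 1.165919 mm → contributes +2 306 610 mm⁴
  top plate: d = 71.16592 mm → contributes +17 332 933 mm⁴
Total I = 36 302 008 mm⁴.
Radius of gyration: k = √(I/A) = √(36 302 008 / 8 920) = 63.79445 mm.

k_x ≈ 63.794 mm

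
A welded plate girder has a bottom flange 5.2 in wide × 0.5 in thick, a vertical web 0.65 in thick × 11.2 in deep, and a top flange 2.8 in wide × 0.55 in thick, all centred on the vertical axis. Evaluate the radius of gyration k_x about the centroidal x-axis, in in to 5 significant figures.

k_x ≈ 4.3390 in

Treat the section as a set of non-overlapping primitives; coordinates are from the bounding-box lower-left.
Bottom plate: 5.2 × 0.5, A = 2.6 in², y = 0.25 in, Ī = 0.05416667 in⁴.
Web plate: 0.65 × 11.2, A = 7.28 in², y = 6.1 in, Ī = 76.10027 in⁴.
Top plate: 2.8 × 0.55, A = 1.54 in², y = 11.975 in, Ī = 0.03882083 in⁴.
Centroid: ȳ = ΣA·y / ΣA = 5.560377 in.
Transfer each piece to the centroidal x-axis using Ī + A·d² with d = y − 5.560377:
  bottom plate: d = -5.310377 in → contributes +73.37442 in⁴
  web plate: d = 0.5396235 in → contributes +78.22016 in⁴
  top plate: d = 6.414623 in → contributes +63.40581 in⁴
Total I = 215.0004 in⁴.
Radius of gyration: k = √(I/A) = √(215.0004 / 11.42) = 4.338969 in.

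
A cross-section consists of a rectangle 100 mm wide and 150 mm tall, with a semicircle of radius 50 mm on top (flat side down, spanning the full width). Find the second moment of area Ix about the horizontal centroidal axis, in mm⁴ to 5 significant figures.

Ix ≈ 5.7625 × 10⁷ mm⁴

Treat the section as a set of non-overlapping primitives; coordinates are from the bounding-box lower-left.
Rectangular body: 100 × 150, A = 15 000 mm², y = 75 mm, Ī = 28 125 000 mm⁴.
Semicircular cap: semicircle r = 50, A = 3926.991 mm², y = 171.2207 mm, Ī = 685 981 mm⁴.
Centroid: ȳ = ΣA·y / ΣA = 94.96396 mm.
Transfer each piece to the horizontal centroidal axis using Ī + A·d² with d = y − 94.96396:
  rectangular body: d = -19.96396 mm → contributes +34 103 394 mm⁴
  semicircular cap: d = 76.2567 mm → contributes +23 521 764 mm⁴
Total I = 57 625 159 mm⁴.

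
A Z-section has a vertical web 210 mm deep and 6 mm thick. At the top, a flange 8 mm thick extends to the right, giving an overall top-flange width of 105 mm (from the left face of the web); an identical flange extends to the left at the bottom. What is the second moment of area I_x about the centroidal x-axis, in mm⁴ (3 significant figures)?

I_x ≈ 2.08 × 10⁷ mm⁴

Break the section into simple shapes (no overlaps), measuring from the bottom-left corner of the bounding box.
Web: 6 × 210, A = 1 260 mm², y = 105 mm, Ī = 4 630 500 mm⁴.
Top flange (beyond web): 99 × 8, A = 792 mm², y = 206 mm, Ī = 4 224 mm⁴.
Bottom flange (beyond web): 99 × 8, A = 792 mm², y = 4 mm, Ī = 4 224 mm⁴.
Centroid: ȳ = ΣA·y / ΣA = 105 mm.
Transfer each piece to the centroidal x-axis using Ī + A·d² with d = y − 105:
  web: d = 0 mm → contributes +4 630 500 mm⁴
  top flange (beyond web): d = 101 mm → contributes +8 083 416 mm⁴
  bottom flange (beyond web): d = -101 mm → contributes +8 083 416 mm⁴
Total I = 20 797 332 mm⁴.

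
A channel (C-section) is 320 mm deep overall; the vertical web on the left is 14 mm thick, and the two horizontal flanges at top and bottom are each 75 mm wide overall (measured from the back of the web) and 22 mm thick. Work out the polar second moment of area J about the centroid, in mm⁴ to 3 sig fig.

J ≈ 1.01 × 10⁸ mm⁴

Treat the section as a set of non-overlapping primitives; coordinates are from the bounding-box lower-left.
Web: 14 × 320, A = 4 480 mm², y = 160 mm, Ī = 38 229 333 mm⁴.
Top flange (beyond web): 61 × 22, A = 1 342 mm², y = 309 mm, Ī = 54 127 mm⁴.
Bottom flange (beyond web): 61 × 22, A = 1 342 mm², y = 11 mm, Ī = 54 127 mm⁴.
By symmetry the centroid is at mid-height, ȳ = 160 mm.
Transfer each piece to the centroidal x-axis using Ī + A·d² with d = y − 160:
  web: d = 0 mm → contributes +38 229 333 mm⁴
  top flange (beyond web): d = 149 mm → contributes +29 847 869 mm⁴
  bottom flange (beyond web): d = -149 mm → contributes +29 847 869 mm⁴
Total I = 97 925 072 mm⁴.
For the y-axis: x̄ = 21.049 mm.
Repeating about the centroidal y-axis gives I_y = 3 265 739 mm⁴.
Polar second moment: J = I_x + I_y = 101 190 811 mm⁴.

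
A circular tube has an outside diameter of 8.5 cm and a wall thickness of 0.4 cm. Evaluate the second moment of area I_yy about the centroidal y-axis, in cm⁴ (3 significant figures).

Decompose the section into non-overlapping parts with the origin at the bottom-left of its bounding rectangle.
Outer circle: ⌀8.5, A = 56.745 cm², x = 4.25 cm, Ī = 256.24 cm⁴.
Bore (subtracted): ⌀7.7, A = 46.566 cm², x = 4.25 cm, Ī = 172.56 cm⁴.
By symmetry the centroid is at mid-width, x̄ = 4.25 cm.
All pieces are centred on the centroidal y-axis, so I = ΣĪ (holes subtracted) = 83.682 cm⁴.

I_yy ≈ 83.7 cm⁴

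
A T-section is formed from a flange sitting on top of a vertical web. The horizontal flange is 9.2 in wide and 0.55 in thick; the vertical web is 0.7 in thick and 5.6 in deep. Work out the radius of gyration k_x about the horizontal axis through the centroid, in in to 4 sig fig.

Split into non-overlapping primitives; take the origin at the lower-left of the bounding box.
Flange: 9.2 × 0.55, A = 5.06 in², y = 5.875 in, Ī = 0.127554 in⁴.
Web: 0.7 × 5.6, A = 3.92 in², y = 2.8 in, Ī = 10.2443 in⁴.
Centroid: ȳ = ΣA·y / ΣA = 4.53268 in.
Transfer each piece to the horizontal axis through the centroid using Ī + A·d² with d = y − 4.53268:
  flange: d = 1.34232 in → contributes +9.24473 in⁴
  web: d = -1.73268 in → contributes +22.0129 in⁴
Total I = 31.2576 in⁴.
Radius of gyration: k = √(I/A) = √(31.2576 / 8.98) = 1.86569 in.

k_x ≈ 1.866 in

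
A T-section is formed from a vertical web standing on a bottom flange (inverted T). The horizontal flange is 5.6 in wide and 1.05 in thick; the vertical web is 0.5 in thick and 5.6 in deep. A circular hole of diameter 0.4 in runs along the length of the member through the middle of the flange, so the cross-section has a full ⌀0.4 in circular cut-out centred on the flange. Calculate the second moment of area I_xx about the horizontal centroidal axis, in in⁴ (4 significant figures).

I_xx ≈ 28.68 in⁴

Split into non-overlapping primitives; take the origin at the lower-left of the bounding box.
Flange: 5.6 × 1.05, A = 5.88 in², y = 0.525 in, Ī = 0.540225 in⁴.
Web: 0.5 × 5.6, A = 2.8 in², y = 3.85 in, Ī = 7.31733 in⁴.
Hole (subtracted): ⌀0.4, A = 0.125664 in², y = 0.525 in, Ī = 0.00125664 in⁴.
Centroid: ȳ = ΣA·y / ΣA = 1.61334 in.
Transfer each piece to the horizontal centroidal axis using Ī + A·d² with d = y − 1.61334:
  flange: d = -1.08834 in → contributes +7.50495 in⁴
  web: d = 2.23666 in → contributes +21.3248 in⁴
  hole: d = -1.08834 in → contributes −0.150102 in⁴
Total I = 28.6796 in⁴.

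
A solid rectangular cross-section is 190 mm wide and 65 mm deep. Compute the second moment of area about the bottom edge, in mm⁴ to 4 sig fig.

I_base ≈ 1.739 × 10⁷ mm⁴

The section: 190 × 65, A = 12 350 mm², y = 32.5 mm, Ī = 4 348 229 mm⁴.
Transfer it to a horizontal axis along the bottom face using Ī + A·d² with d = y − 0:
  the section: d = 32.5 mm → contributes +17 392 917 mm⁴
Total I = 17 392 917 mm⁴.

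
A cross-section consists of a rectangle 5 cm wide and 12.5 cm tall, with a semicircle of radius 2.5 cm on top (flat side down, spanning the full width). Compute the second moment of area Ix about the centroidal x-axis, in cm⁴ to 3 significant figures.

Ix ≈ 1270 cm⁴

Split into non-overlapping primitives; take the origin at the lower-left of the bounding box.
Rectangular body: 5 × 12.5, A = 62.5 cm², y = 6.25 cm, Ī = 813.8 cm⁴.
Semicircular cap: semicircle r = 2.5, A = 9.8175 cm², y = 13.561 cm, Ī = 4.2874 cm⁴.
Centroid: ȳ = ΣA·y / ΣA = 7.2425 cm.
Transfer each piece to the centroidal x-axis using Ī + A·d² with d = y − 7.2425:
  rectangular body: d = -0.99251 cm → contributes +875.37 cm⁴
  semicircular cap: d = 6.3185 cm → contributes +396.24 cm⁴
Total I = 1271.6 cm⁴.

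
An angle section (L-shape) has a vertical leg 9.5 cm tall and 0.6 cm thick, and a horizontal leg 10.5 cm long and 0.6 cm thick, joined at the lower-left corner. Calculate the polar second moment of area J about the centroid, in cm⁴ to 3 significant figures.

J ≈ 230 cm⁴

Split into non-overlapping primitives; take the origin at the lower-left of the bounding box.
Vertical leg: 0.6 × 9.5, A = 5.7 cm², y = 4.75 cm, Ī = 42.869 cm⁴.
Horizontal leg (remainder): 9.9 × 0.6, A = 5.94 cm², y = 0.3 cm, Ī = 0.1782 cm⁴.
Centroid: ȳ = ΣA·y / ΣA = 2.4791 cm.
Transfer each piece to the centroidal x-axis using Ī + A·d² with d = y − 2.4791:
  vertical leg: d = 2.2709 cm → contributes +72.263 cm⁴
  horizontal leg (remainder): d = -2.1791 cm → contributes +28.385 cm⁴
Total I = 100.65 cm⁴.
For the y-axis: x̄ = 2.9791 cm.
Repeating about the centroidal y-axis gives I_y = 128.86 cm⁴.
Polar second moment: J = I_x + I_y = 229.51 cm⁴.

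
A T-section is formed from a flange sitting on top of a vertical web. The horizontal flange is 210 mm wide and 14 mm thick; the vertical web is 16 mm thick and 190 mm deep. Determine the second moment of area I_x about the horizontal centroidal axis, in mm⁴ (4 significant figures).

Decompose the section into non-overlapping parts with the origin at the bottom-left of its bounding rectangle.
Flange: 210 × 14, A = 2 940 mm², y = 197 mm, Ī = 48 020 mm⁴.
Web: 16 × 190, A = 3 040 mm², y = 95 mm, Ī = 9 145 333 mm⁴.
Centroid: ȳ = ΣA·y / ΣA = 145.147 mm.
Transfer each piece to the horizontal centroidal axis using Ī + A·d² with d = y − 145.147:
  flange: d = 51.8528 mm → contributes +7 952 849 mm⁴
  web: d = -50.1472 mm → contributes +16 790 135 mm⁴
Total I = 24 742 984 mm⁴.

I_x ≈ 2.474 × 10⁷ mm⁴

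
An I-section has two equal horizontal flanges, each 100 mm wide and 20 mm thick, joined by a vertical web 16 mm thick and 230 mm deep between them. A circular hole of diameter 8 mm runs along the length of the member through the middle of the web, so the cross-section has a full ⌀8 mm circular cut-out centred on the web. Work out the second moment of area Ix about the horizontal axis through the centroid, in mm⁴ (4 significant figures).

Ix ≈ 7.886 × 10⁷ mm⁴

Treat the section as a set of non-overlapping primitives; coordinates are from the bounding-box lower-left.
Bottom flange: 100 × 20, A = 2 000 mm², y = 10 mm, Ī = 66666.7 mm⁴.
Web: 16 × 230, A = 3 680 mm², y = 135 mm, Ī = 16 222 667 mm⁴.
Top flange: 100 × 20, A = 2 000 mm², y = 260 mm, Ī = 66666.7 mm⁴.
Hole (subtracted): ⌀8, A = 50.2655 mm², y = 135 mm, Ī = 201.062 mm⁴.
By symmetry the centroid is at mid-height, ȳ = 135 mm.
Transfer each piece to the horizontal axis through the centroid using Ī + A·d² with d = y − 135:
  bottom flange: d = -125 mm → contributes +31 316 667 mm⁴
  web: d = 0 mm → contributes +16 222 667 mm⁴
  top flange: d = 125 mm → contributes +31 316 667 mm⁴
  hole: d = 0 mm → contributes −201.062 mm⁴
Total I = 78 855 799 mm⁴.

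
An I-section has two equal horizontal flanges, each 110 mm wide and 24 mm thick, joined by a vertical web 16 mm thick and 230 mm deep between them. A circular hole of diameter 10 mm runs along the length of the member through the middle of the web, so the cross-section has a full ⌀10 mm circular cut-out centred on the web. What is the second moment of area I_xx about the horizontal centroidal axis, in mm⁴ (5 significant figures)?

Break the section into simple shapes (no overlaps), measuring from the bottom-left corner of the bounding box.
Bottom flange: 110 × 24, A = 2 640 mm², y = 12 mm, Ī = 126 720 mm⁴.
Web: 16 × 230, A = 3 680 mm², y = 139 mm, Ī = 16 222 667 mm⁴.
Top flange: 110 × 24, A = 2 640 mm², y = 266 mm, Ī = 126 720 mm⁴.
Hole (subtracted): ⌀10, A = 78.53982 mm², y = 139 mm, Ī = 490.8739 mm⁴.
By symmetry the centroid is at mid-height, ȳ = 139 mm.
Transfer each piece to the horizontal centroidal axis using Ī + A·d² with d = y − 139:
  bottom flange: d = -127 mm → contributes +42 707 280 mm⁴
  web: d = 0 mm → contributes +16 222 667 mm⁴
  top flange: d = 127 mm → contributes +42 707 280 mm⁴
  hole: d = 0 mm → contributes −490.8739 mm⁴
Total I = 101 636 736 mm⁴.

I_xx ≈ 1.0164 × 10⁸ mm⁴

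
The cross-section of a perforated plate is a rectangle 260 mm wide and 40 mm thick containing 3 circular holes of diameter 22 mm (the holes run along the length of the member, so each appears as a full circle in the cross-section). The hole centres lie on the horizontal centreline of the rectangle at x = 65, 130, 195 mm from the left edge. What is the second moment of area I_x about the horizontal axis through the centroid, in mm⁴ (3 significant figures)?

I_x ≈ 1.35 × 10⁶ mm⁴

Decompose the section into non-overlapping parts with the origin at the bottom-left of its bounding rectangle.
Plate: 260 × 40, A = 10 400 mm², y = 20 mm, Ī = 1 386 667 mm⁴.
Hole 1 (subtracted): ⌀22, A = 380.13 mm², y = 20 mm, Ī = 11 499 mm⁴.
Hole 2 (subtracted): ⌀22, A = 380.13 mm², y = 20 mm, Ī = 11 499 mm⁴.
Hole 3 (subtracted): ⌀22, A = 380.13 mm², y = 20 mm, Ī = 11 499 mm⁴.
By symmetry the centroid is at mid-height, ȳ = 20 mm.
All pieces are centred on the horizontal axis through the centroid, so I = ΣĪ (holes subtracted) = 1 352 170 mm⁴.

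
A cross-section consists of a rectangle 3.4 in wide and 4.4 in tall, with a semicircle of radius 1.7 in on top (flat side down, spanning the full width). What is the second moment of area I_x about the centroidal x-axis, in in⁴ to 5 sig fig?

Break the section into simple shapes (no overlaps), measuring from the bottom-left corner of the bounding box.
Rectangular body: 3.4 × 4.4, A = 14.96 in², y = 2.2 in, Ī = 24.13547 in⁴.
Semicircular cap: semicircle r = 1.7, A = 4.539601 in², y = 5.121502 in, Ī = 0.9167011 in⁴.
Centroid: ȳ = ΣA·y / ΣA = 2.88014 in.
Transfer each piece to the centroidal x-axis using Ī + A·d² with d = y − 2.88014:
  rectangular body: d = -0.6801399 in → contributes +31.05582 in⁴
  semicircular cap: d = 2.241363 in → contributes +23.72232 in⁴
Total I = 54.77814 in⁴.

I_x ≈ 54.778 in⁴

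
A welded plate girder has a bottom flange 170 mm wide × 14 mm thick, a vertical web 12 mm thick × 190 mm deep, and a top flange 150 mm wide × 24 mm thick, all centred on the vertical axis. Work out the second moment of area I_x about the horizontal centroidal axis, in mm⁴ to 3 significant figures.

Treat the section as a set of non-overlapping primitives; coordinates are from the bounding-box lower-left.
Bottom plate: 170 × 14, A = 2 380 mm², y = 7 mm, Ī = 38 873 mm⁴.
Web plate: 12 × 190, A = 2 280 mm², y = 109 mm, Ī = 6 859 000 mm⁴.
Top plate: 150 × 24, A = 3 600 mm², y = 216 mm, Ī = 172 800 mm⁴.
Centroid: ȳ = ΣA·y / ΣA = 126.24 mm.
Transfer each piece to the horizontal centroidal axis using Ī + A·d² with d = y − 126.24:
  bottom plate: d = -119.24 mm → contributes +33 880 720 mm⁴
  web plate: d = -17.245 mm → contributes +7 537 014 mm⁴
  top plate: d = 89.755 mm → contributes +29 174 546 mm⁴
Total I = 70 592 279 mm⁴.

I_x ≈ 7.06 × 10⁷ mm⁴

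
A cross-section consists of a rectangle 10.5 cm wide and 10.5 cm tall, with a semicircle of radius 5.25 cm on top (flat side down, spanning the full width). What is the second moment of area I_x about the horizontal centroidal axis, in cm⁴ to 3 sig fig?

Treat the section as a set of non-overlapping primitives; coordinates are from the bounding-box lower-left.
Rectangular body: 10.5 × 10.5, A = 110.25 cm², y = 5.25 cm, Ī = 1012.9 cm⁴.
Semicircular cap: semicircle r = 5.25, A = 43.295 cm², y = 12.728 cm, Ī = 83.381 cm⁴.
Centroid: ȳ = ΣA·y / ΣA = 7.3586 cm.
Transfer each piece to the horizontal centroidal axis using Ī + A·d² with d = y − 7.3586:
  rectangular body: d = -2.1086 cm → contributes +1503.1 cm⁴
  semicircular cap: d = 5.3696 cm → contributes +1331.7 cm⁴
Total I = 2834.8 cm⁴.

I_x ≈ 2830 cm⁴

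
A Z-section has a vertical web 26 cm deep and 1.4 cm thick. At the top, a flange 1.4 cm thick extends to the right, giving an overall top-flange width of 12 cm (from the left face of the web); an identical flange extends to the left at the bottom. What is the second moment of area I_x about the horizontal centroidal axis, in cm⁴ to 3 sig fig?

I_x ≈ 6550 cm⁴

Break the section into simple shapes (no overlaps), measuring from the bottom-left corner of the bounding box.
Web: 1.4 × 26, A = 36.4 cm², y = 13 cm, Ī = 2050.5 cm⁴.
Top flange (beyond web): 10.6 × 1.4, A = 14.84 cm², y = 25.3 cm, Ī = 2.4239 cm⁴.
Bottom flange (beyond web): 10.6 × 1.4, A = 14.84 cm², y = 0.7 cm, Ī = 2.4239 cm⁴.
Centroid: ȳ = ΣA·y / ΣA = 13 cm.
Transfer each piece to the horizontal centroidal axis using Ī + A·d² with d = y − 13:
  web: d = 0 cm → contributes +2050.5 cm⁴
  top flange (beyond web): d = 12.3 cm → contributes +2247.6 cm⁴
  bottom flange (beyond web): d = -12.3 cm → contributes +2247.6 cm⁴
Total I = 6545.7 cm⁴.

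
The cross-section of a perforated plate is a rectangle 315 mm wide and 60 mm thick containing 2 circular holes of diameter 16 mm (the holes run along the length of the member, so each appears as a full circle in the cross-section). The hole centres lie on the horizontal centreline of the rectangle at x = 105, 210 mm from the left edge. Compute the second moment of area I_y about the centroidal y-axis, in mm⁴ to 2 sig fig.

Break the section into simple shapes (no overlaps), measuring from the bottom-left corner of the bounding box.
Plate: 315 × 60, A = 18 900 mm², x = 157.5 mm, Ī = 156 279 375 mm⁴.
Hole 1 (subtracted): ⌀16, A = 201.1 mm², x = 105 mm, Ī = 3 217 mm⁴.
Hole 2 (subtracted): ⌀16, A = 201.1 mm², x = 210 mm, Ī = 3 217 mm⁴.
By symmetry the centroid is at mid-width, x̄ = 157.5 mm.
Transfer each piece to the centroidal y-axis using Ī + A·d² with d = x − 157.5:
  plate: d = 0 mm → contributes +156 279 375 mm⁴
  hole 1: d = -52.5 mm → contributes −557 394 mm⁴
  hole 2: d = 52.5 mm → contributes −557 394 mm⁴
Total I = 155 164 587 mm⁴.

I_y ≈ 1.6 × 10⁸ mm⁴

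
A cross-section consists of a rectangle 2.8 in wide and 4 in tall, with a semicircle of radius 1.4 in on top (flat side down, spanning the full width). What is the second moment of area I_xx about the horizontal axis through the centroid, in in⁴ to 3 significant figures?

Break the section into simple shapes (no overlaps), measuring from the bottom-left corner of the bounding box.
Rectangular body: 2.8 × 4, A = 11.2 in², y = 2 in, Ī = 14.933 in⁴.
Semicircular cap: semicircle r = 1.4, A = 3.0788 in², y = 4.5942 in, Ī = 0.42164 in⁴.
Centroid: ȳ = ΣA·y / ΣA = 2.5594 in.
Transfer each piece to the horizontal axis through the centroid using Ī + A·d² with d = y − 2.5594:
  rectangular body: d = -0.55935 in → contributes +18.438 in⁴
  semicircular cap: d = 2.0348 in → contributes +13.169 in⁴
Total I = 31.607 in⁴.

I_xx ≈ 31.6 in⁴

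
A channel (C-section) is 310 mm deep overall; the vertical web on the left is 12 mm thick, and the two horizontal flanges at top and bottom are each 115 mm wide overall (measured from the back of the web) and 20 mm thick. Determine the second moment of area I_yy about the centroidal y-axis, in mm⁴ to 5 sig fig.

I_yy ≈ 1.0150 × 10⁷ mm⁴

Decompose the section into non-overlapping parts with the origin at the bottom-left of its bounding rectangle.
Web: 12 × 310, A = 3 720 mm², x = 6 mm, Ī = 44 640 mm⁴.
Top flange (beyond web): 103 × 20, A = 2 060 mm², x = 63.5 mm, Ī = 1 821 212 mm⁴.
Bottom flange (beyond web): 103 × 20, A = 2 060 mm², x = 63.5 mm, Ī = 1 821 212 mm⁴.
Centroid: x̄ = ΣA·x / ΣA = 36.21684 mm.
Transfer each piece to the centroidal y-axis using Ī + A·d² with d = x − 36.21684:
  web: d = -30.21684 mm → contributes +3 441 213 mm⁴
  top flange (beyond web): d = 27.28316 mm → contributes +3 354 616 mm⁴
  bottom flange (beyond web): d = 27.28316 mm → contributes +3 354 616 mm⁴
Total I = 10 150 445 mm⁴.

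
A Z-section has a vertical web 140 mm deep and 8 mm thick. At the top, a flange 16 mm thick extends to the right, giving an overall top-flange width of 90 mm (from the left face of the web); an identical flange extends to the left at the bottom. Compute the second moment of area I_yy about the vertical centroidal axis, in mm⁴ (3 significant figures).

Split into non-overlapping primitives; take the origin at the lower-left of the bounding box.
Web: 8 × 140, A = 1 120 mm², x = 86 mm, Ī = 5973.3 mm⁴.
Top flange (beyond web): 82 × 16, A = 1 312 mm², x = 131 mm, Ī = 735 157 mm⁴.
Bottom flange (beyond web): 82 × 16, A = 1 312 mm², x = 41 mm, Ī = 735 157 mm⁴.
Centroid: x̄ = ΣA·x / ΣA = 86 mm.
Transfer each piece to the vertical centroidal axis using Ī + A·d² with d = x − 86:
  web: d = 0 mm → contributes +5973.3 mm⁴
  top flange (beyond web): d = 45 mm → contributes +3 391 957 mm⁴
  bottom flange (beyond web): d = -45 mm → contributes +3 391 957 mm⁴
Total I = 6 789 888 mm⁴.

I_yy ≈ 6.79 × 10⁶ mm⁴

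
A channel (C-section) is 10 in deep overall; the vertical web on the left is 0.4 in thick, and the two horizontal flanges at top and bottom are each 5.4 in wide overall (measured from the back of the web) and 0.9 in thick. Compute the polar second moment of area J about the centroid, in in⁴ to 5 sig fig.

J ≈ 259.25 in⁴

Treat the section as a set of non-overlapping primitives; coordinates are from the bounding-box lower-left.
Web: 0.4 × 10, A = 4 in², y = 5 in, Ī = 33.33333 in⁴.
Top flange (beyond web): 5 × 0.9, A = 4.5 in², y = 9.55 in, Ī = 0.30375 in⁴.
Bottom flange (beyond web): 5 × 0.9, A = 4.5 in², y = 0.45 in, Ī = 0.30375 in⁴.
By symmetry the centroid is at mid-height, ȳ = 5 in.
Transfer each piece to the centroidal x-axis using Ī + A·d² with d = y − 5:
  web: d = 0 in → contributes +33.33333 in⁴
  top flange (beyond web): d = 4.55 in → contributes +93.465 in⁴
  bottom flange (beyond web): d = -4.55 in → contributes +93.465 in⁴
Total I = 220.2633 in⁴.
For the y-axis: x̄ = 2.069231 in.
Repeating about the centroidal y-axis gives I_y = 38.99103 in⁴.
Polar second moment: J = I_x + I_y = 259.2544 in⁴.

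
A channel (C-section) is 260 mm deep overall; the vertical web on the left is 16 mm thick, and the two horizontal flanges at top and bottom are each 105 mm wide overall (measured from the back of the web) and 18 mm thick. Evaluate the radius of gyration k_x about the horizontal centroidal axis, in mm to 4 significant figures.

k_x ≈ 97.80 mm

Split into non-overlapping primitives; take the origin at the lower-left of the bounding box.
Web: 16 × 260, A = 4 160 mm², y = 130 mm, Ī = 23 434 667 mm⁴.
Top flange (beyond web): 89 × 18, A = 1 602 mm², y = 251 mm, Ī = 43 254 mm⁴.
Bottom flange (beyond web): 89 × 18, A = 1 602 mm², y = 9 mm, Ī = 43 254 mm⁴.
By symmetry the centroid is at mid-height, ȳ = 130 mm.
Transfer each piece to the horizontal centroidal axis using Ī + A·d² with d = y − 130:
  web: d = 0 mm → contributes +23 434 667 mm⁴
  top flange (beyond web): d = 121 mm → contributes +23 498 136 mm⁴
  bottom flange (beyond web): d = -121 mm → contributes +23 498 136 mm⁴
Total I = 70 430 939 mm⁴.
Radius of gyration: k = √(I/A) = √(70 430 939 / 7 364) = 97.7968 mm.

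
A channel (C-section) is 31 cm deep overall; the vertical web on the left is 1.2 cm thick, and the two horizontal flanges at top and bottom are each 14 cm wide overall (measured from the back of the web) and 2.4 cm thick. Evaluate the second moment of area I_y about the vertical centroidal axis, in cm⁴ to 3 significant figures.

I_y ≈ 1980 cm⁴

Break the section into simple shapes (no overlaps), measuring from the bottom-left corner of the bounding box.
Web: 1.2 × 31, A = 37.2 cm², x = 0.6 cm, Ī = 4.464 cm⁴.
Top flange (beyond web): 12.8 × 2.4, A = 30.72 cm², x = 7.6 cm, Ī = 419.43 cm⁴.
Bottom flange (beyond web): 12.8 × 2.4, A = 30.72 cm², x = 7.6 cm, Ī = 419.43 cm⁴.
Centroid: x̄ = ΣA·x / ΣA = 4.9601 cm.
Transfer each piece to the vertical centroidal axis using Ī + A·d² with d = x − 4.9601:
  web: d = -4.3601 cm → contributes +711.65 cm⁴
  top flange (beyond web): d = 2.6399 cm → contributes +633.52 cm⁴
  bottom flange (beyond web): d = 2.6399 cm → contributes +633.52 cm⁴
Total I = 1978.7 cm⁴.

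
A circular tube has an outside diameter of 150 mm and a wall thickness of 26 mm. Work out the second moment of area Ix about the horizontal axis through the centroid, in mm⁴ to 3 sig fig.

Break the section into simple shapes (no overlaps), measuring from the bottom-left corner of the bounding box.
Outer circle: ⌀150, A = 17 671 mm², y = 75 mm, Ī = 24 850 489 mm⁴.
Bore (subtracted): ⌀98, A = 7 543 mm², y = 75 mm, Ī = 4 527 664 mm⁴.
By symmetry the centroid is at mid-height, ȳ = 75 mm.
All pieces are centred on the horizontal axis through the centroid, so I = ΣĪ (holes subtracted) = 20 322 825 mm⁴.

Ix ≈ 2.03 × 10⁷ mm⁴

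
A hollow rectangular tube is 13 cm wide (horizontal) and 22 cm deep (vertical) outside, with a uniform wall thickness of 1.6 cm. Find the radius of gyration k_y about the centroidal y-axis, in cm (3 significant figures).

Break the section into simple shapes (no overlaps), measuring from the bottom-left corner of the bounding box.
Outer rectangle: 13 × 22, A = 286 cm², x = 6.5 cm, Ī = 4027.8 cm⁴.
Inner void (subtracted): 9.8 × 18.8, A = 184.24 cm², x = 6.5 cm, Ī = 1474.5 cm⁴.
By symmetry the centroid is at mid-width, x̄ = 6.5 cm.
All pieces are centred on the centroidal y-axis, so I = ΣĪ (holes subtracted) = 2553.3 cm⁴.
Radius of gyration: k = √(I/A) = √(2553.3 / 101.76) = 5.0091 cm.

k_y ≈ 5.01 cm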